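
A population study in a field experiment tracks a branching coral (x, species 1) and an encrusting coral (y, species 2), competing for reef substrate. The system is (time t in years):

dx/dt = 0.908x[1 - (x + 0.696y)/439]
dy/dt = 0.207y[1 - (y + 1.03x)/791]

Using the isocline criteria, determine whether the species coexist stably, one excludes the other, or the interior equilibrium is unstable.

Compare the nullcline intercepts: K1/α12 = 439/0.696 = 631 < K2 = 791; K2/α21 = 791/1.03 = 768 > K1 = 439.
Since the inequalities point opposite ways, species 2 can invade but species 1 cannot.

species 2 excludes species 1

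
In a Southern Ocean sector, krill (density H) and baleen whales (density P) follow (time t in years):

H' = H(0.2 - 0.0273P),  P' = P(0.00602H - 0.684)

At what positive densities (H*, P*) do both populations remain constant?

H* ≈ 114, P* ≈ 7.33

Set dP/dt = 0 with P > 0: 0.00602H - 0.684 = 0, so H* = 0.684/0.00602 = 114.
Set dH/dt = 0 with H > 0: 0.2 - 0.0273P = 0, so P* = 0.2/0.0273 = 7.33.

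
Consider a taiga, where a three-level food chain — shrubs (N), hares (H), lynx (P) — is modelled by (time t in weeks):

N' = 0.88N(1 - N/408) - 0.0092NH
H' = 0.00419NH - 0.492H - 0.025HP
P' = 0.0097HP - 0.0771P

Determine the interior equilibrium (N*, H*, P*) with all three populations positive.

N* ≈ 374, H* ≈ 7.95, P* ≈ 43

From dP/dt = 0: 0.0097H* = 0.0771, so H* = 7.95.
From dN/dt = 0: 0.88(1 - N*/408) = 0.0092·7.95, giving N* = 408·(1 - 0.0831) = 374.
From dH/dt = 0: 0.00419·374 - 0.492 = 0.025P*, so P* = 1.08/0.025 = 43.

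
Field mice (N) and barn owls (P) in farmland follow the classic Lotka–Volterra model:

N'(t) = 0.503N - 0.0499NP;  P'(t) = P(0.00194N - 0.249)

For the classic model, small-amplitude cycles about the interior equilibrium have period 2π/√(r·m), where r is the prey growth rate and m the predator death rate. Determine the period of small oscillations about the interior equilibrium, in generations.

Here r = 0.503 and m = 0.249, so r·m = 0.125.
ω = √0.125 = 0.354 per generation, hence T = 2π/ω ≈ 17.8 generations.

T ≈ 17.8 generations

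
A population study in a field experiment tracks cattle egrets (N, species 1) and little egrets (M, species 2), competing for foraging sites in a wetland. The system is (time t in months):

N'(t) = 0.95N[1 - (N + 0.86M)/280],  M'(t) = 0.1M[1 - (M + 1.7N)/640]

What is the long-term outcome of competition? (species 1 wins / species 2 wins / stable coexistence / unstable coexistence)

species 2 excludes species 1

Compare the nullcline intercepts: K1/α12 = 280/0.86 = 326 < K2 = 640; K2/α21 = 640/1.7 = 376 > K1 = 280.
Since the inequalities point opposite ways, species 2 can invade but species 1 cannot.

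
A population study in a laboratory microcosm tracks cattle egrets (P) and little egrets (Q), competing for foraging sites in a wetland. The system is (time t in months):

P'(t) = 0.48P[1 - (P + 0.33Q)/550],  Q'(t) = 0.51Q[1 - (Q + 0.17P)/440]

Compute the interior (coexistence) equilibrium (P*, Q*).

P* ≈ 429, Q* ≈ 367

Setting both brackets to zero gives the nullclines P + 0.33Q = 550 and 0.17P + Q = 440.
Substituting Q = 440 - 0.17P into the first: P(1 - 0.33·0.17) = 550 - 0.33·440.
So P* = 405/0.944 = 429, and then Q* = 440 - 0.17·429 = 367.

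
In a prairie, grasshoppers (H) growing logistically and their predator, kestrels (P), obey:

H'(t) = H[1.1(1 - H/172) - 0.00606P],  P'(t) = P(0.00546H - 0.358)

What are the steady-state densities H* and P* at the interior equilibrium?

From dP/dt = 0 with P > 0: 0.00546H* = 0.358, so H* = 65.6.
Substitute into dH/dt = 0: 1.1(1 - 65.6/172) = 0.00606P*.
The bracket is 0.619, giving P* = 0.681/0.00606 = 112.

H* ≈ 65.6, P* ≈ 112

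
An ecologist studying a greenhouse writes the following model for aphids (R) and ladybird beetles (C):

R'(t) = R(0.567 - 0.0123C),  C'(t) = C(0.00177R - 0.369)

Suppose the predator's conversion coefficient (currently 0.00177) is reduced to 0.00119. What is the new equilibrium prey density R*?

R* ≈ 310

At the interior fixed point, setting dC/dt = 0 with C > 0 fixes R* = (predator death rate)/(RC coefficient) — independent of the other coefficients.
With the change, R* = 0.369/0.00119 = 310; it rises from 208.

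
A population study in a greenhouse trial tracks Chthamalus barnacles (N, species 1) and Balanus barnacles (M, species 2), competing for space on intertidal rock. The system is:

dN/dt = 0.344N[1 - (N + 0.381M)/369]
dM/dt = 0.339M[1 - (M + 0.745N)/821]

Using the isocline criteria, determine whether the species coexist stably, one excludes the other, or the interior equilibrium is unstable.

Compare the nullcline intercepts: K1/α12 = 369/0.381 = 969 > K2 = 821; K2/α21 = 821/0.745 = 1100 > K1 = 369.
Since both inequalities hold, each species can invade when rare, so the interior equilibrium is stable.

stable coexistence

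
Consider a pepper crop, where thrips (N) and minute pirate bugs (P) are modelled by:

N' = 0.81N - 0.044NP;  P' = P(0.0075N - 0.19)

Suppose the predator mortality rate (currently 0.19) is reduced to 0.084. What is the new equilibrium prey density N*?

At the interior fixed point, setting dP/dt = 0 with P > 0 fixes N* = (predator death rate)/(NP coefficient) — independent of the other coefficients.
With the change, N* = 0.084/0.0075 = 11.2; it falls from 25.3.

N* ≈ 11.2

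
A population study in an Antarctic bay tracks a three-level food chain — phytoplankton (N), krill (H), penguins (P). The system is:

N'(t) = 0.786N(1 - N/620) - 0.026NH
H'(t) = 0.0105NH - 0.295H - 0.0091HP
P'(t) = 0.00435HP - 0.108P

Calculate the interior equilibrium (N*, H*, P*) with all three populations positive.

N* ≈ 111, H* ≈ 24.8, P* ≈ 95.4

From dP/dt = 0: 0.00435H* = 0.108, so H* = 24.8.
From dN/dt = 0: 0.786(1 - N*/620) = 0.026·24.8, giving N* = 620·(1 - 0.821) = 111.
From dH/dt = 0: 0.0105·111 - 0.295 = 0.0091P*, so P* = 0.869/0.0091 = 95.4.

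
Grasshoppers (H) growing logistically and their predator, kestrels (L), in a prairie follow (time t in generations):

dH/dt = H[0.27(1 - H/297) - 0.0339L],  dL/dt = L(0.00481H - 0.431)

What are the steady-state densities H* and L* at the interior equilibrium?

From dL/dt = 0 with L > 0: 0.00481H* = 0.431, so H* = 89.6.
Substitute into dH/dt = 0: 0.27(1 - 89.6/297) = 0.0339L*.
The bracket is 0.698, giving L* = 0.189/0.0339 = 5.56.

H* ≈ 89.6, L* ≈ 5.56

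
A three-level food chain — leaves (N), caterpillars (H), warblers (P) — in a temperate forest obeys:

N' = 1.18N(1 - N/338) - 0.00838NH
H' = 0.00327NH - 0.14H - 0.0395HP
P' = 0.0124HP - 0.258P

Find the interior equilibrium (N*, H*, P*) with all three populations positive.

From dP/dt = 0: 0.0124H* = 0.258, so H* = 20.8.
From dN/dt = 0: 1.18(1 - N*/338) = 0.00838·20.8, giving N* = 338·(1 - 0.148) = 288.
From dH/dt = 0: 0.00327·288 - 0.14 = 0.0395P*, so P* = 0.802/0.0395 = 20.3.

N* ≈ 288, H* ≈ 20.8, P* ≈ 20.3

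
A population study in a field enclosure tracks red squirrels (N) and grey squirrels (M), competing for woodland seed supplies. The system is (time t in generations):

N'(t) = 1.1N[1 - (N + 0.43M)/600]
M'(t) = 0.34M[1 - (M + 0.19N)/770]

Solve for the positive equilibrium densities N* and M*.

N* ≈ 293, M* ≈ 714

Setting both brackets to zero gives the nullclines N + 0.43M = 600 and 0.19N + M = 770.
Substituting M = 770 - 0.19N into the first: N(1 - 0.43·0.19) = 600 - 0.43·770.
So N* = 269/0.918 = 293, and then M* = 770 - 0.19·293 = 714.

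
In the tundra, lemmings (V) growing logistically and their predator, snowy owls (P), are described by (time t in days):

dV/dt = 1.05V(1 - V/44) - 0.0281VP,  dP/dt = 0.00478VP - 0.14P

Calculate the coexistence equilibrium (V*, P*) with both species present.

V* ≈ 29.3, P* ≈ 12.5

From dP/dt = 0 with P > 0: 0.00478V* = 0.14, so V* = 29.3.
Substitute into dV/dt = 0: 1.05(1 - 29.3/44) = 0.0281P*.
The bracket is 0.334, giving P* = 0.351/0.0281 = 12.5.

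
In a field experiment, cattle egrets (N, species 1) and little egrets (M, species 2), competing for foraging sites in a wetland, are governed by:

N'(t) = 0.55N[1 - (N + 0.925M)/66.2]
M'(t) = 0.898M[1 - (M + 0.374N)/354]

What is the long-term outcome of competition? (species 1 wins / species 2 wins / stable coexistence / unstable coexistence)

species 2 excludes species 1

Compare the nullcline intercepts: K1/α12 = 66.2/0.925 = 71.6 < K2 = 354; K2/α21 = 354/0.374 = 947 > K1 = 66.2.
Since the inequalities point opposite ways, species 2 can invade but species 1 cannot.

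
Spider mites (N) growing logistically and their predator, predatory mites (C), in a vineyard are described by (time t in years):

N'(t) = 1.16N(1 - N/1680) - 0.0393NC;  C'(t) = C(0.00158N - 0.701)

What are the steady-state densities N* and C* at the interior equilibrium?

From dC/dt = 0 with C > 0: 0.00158N* = 0.701, so N* = 444.
Substitute into dN/dt = 0: 1.16(1 - 444/1680) = 0.0393C*.
The bracket is 0.736, giving C* = 0.854/0.0393 = 21.7.

N* ≈ 444, C* ≈ 21.7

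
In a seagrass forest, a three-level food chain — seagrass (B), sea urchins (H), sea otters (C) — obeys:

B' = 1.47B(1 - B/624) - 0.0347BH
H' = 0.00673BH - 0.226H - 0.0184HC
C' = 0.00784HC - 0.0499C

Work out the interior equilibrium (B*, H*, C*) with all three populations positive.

From dC/dt = 0: 0.00784H* = 0.0499, so H* = 6.36.
From dB/dt = 0: 1.47(1 - B*/624) = 0.0347·6.36, giving B* = 624·(1 - 0.15) = 530.
From dH/dt = 0: 0.00673·530 - 0.226 = 0.0184C*, so C* = 3.34/0.0184 = 182.

B* ≈ 530, H* ≈ 6.36, C* ≈ 182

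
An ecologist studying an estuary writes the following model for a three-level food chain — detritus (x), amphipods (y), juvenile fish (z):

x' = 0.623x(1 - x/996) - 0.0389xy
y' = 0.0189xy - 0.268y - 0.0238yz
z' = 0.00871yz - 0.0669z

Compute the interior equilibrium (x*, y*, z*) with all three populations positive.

From dz/dt = 0: 0.00871y* = 0.0669, so y* = 7.68.
From dx/dt = 0: 0.623(1 - x*/996) = 0.0389·7.68, giving x* = 996·(1 - 0.48) = 518.
From dy/dt = 0: 0.0189·518 - 0.268 = 0.0238z*, so z* = 9.53/0.0238 = 400.

x* ≈ 518, y* ≈ 7.68, z* ≈ 400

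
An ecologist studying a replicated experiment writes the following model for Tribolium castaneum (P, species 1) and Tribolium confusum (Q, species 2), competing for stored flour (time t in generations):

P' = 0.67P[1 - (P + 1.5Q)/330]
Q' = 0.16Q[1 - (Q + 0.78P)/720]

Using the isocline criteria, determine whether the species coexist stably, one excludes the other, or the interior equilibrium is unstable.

Compare the nullcline intercepts: K1/α12 = 330/1.5 = 220 < K2 = 720; K2/α21 = 720/0.78 = 923 > K1 = 330.
Since the inequalities point opposite ways, species 2 can invade but species 1 cannot.

species 2 excludes species 1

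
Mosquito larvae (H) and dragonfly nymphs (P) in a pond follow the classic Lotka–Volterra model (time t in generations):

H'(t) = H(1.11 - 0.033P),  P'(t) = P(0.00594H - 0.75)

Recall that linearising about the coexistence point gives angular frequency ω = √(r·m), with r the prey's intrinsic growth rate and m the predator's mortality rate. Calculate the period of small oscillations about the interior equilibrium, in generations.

T ≈ 6.89 generations

Here r = 1.11 and m = 0.75, so r·m = 0.833.
ω = √0.833 = 0.912 per generation, hence T = 2π/ω ≈ 6.89 generations.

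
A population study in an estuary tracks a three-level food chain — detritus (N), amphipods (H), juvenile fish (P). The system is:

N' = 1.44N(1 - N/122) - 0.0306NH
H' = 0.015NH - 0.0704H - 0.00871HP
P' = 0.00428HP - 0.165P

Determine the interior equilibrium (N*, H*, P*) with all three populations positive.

From dP/dt = 0: 0.00428H* = 0.165, so H* = 38.6.
From dN/dt = 0: 1.44(1 - N*/122) = 0.0306·38.6, giving N* = 122·(1 - 0.819) = 22.1.
From dH/dt = 0: 0.015·22.1 - 0.0704 = 0.00871P*, so P* = 0.26/0.00871 = 29.9.

N* ≈ 22.1, H* ≈ 38.6, P* ≈ 29.9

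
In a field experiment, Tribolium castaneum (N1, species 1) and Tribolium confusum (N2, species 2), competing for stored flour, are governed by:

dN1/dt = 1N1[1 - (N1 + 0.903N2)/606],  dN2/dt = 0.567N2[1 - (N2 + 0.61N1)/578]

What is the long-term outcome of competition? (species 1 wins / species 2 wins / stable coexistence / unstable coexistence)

stable coexistence

Compare the nullcline intercepts: K1/α12 = 606/0.903 = 671 > K2 = 578; K2/α21 = 578/0.61 = 948 > K1 = 606.
Since both inequalities hold, each species can invade when rare, so the interior equilibrium is stable.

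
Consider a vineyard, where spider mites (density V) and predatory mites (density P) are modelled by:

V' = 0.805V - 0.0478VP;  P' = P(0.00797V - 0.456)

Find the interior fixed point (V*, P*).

V* ≈ 57.2, P* ≈ 16.8

Set dP/dt = 0 with P > 0: 0.00797V - 0.456 = 0, so V* = 0.456/0.00797 = 57.2.
Set dV/dt = 0 with V > 0: 0.805 - 0.0478P = 0, so P* = 0.805/0.0478 = 16.8.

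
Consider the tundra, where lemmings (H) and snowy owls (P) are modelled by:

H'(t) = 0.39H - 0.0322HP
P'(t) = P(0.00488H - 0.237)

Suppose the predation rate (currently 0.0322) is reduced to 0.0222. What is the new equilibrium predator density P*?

P* ≈ 17.6

At the interior fixed point, setting dH/dt = 0 with H > 0 fixes P* = (prey growth rate)/(HP coefficient) — independent of the other coefficients.
With the change, P* = 0.39/0.0222 = 17.6; it rises from 12.1.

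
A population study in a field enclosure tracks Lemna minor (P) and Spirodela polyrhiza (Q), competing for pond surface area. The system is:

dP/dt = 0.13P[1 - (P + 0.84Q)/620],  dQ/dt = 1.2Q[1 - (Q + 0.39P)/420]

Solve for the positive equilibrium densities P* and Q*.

P* ≈ 397, Q* ≈ 265

Setting both brackets to zero gives the nullclines P + 0.84Q = 620 and 0.39P + Q = 420.
Substituting Q = 420 - 0.39P into the first: P(1 - 0.84·0.39) = 620 - 0.84·420.
So P* = 267/0.672 = 397, and then Q* = 420 - 0.39·397 = 265.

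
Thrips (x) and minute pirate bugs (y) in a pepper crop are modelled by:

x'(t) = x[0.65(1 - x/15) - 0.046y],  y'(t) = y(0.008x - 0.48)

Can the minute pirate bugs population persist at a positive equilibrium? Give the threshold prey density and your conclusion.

Threshold x = 60; K < 60, so no, the predator goes extinct.

The predator equation gives dy/dt > 0 only when x > 0.48/0.008 = 60.
Without the predator, x → K = 15. Since 15 < 60, the predator cannot invade.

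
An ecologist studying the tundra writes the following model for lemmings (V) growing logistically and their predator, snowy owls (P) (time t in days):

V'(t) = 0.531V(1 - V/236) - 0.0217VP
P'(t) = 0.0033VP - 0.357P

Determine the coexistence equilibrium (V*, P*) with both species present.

V* ≈ 108, P* ≈ 13.3

From dP/dt = 0 with P > 0: 0.0033V* = 0.357, so V* = 108.
Substitute into dV/dt = 0: 0.531(1 - 108/236) = 0.0217P*.
The bracket is 0.542, giving P* = 0.288/0.0217 = 13.3.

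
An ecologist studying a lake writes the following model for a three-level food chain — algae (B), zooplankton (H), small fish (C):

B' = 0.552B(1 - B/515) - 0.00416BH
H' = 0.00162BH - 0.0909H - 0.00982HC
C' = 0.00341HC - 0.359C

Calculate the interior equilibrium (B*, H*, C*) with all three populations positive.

From dC/dt = 0: 0.00341H* = 0.359, so H* = 105.
From dB/dt = 0: 0.552(1 - B*/515) = 0.00416·105, giving B* = 515·(1 - 0.793) = 106.
From dH/dt = 0: 0.00162·106 - 0.0909 = 0.00982C*, so C* = 0.0815/0.00982 = 8.3.

B* ≈ 106, H* ≈ 105, C* ≈ 8.3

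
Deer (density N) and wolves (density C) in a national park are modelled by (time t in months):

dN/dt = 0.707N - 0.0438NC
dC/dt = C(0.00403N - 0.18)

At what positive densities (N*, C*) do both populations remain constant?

Set dC/dt = 0 with C > 0: 0.00403N - 0.18 = 0, so N* = 0.18/0.00403 = 44.7.
Set dN/dt = 0 with N > 0: 0.707 - 0.0438C = 0, so C* = 0.707/0.0438 = 16.1.

N* ≈ 44.7, C* ≈ 16.1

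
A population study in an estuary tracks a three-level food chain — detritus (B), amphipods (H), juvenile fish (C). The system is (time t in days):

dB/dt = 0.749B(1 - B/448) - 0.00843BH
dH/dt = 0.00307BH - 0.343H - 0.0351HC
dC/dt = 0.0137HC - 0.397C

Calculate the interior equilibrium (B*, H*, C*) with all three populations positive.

From dC/dt = 0: 0.0137H* = 0.397, so H* = 29.
From dB/dt = 0: 0.749(1 - B*/448) = 0.00843·29, giving B* = 448·(1 - 0.326) = 302.
From dH/dt = 0: 0.00307·302 - 0.343 = 0.0351C*, so C* = 0.584/0.0351 = 16.6.

B* ≈ 302, H* ≈ 29, C* ≈ 16.6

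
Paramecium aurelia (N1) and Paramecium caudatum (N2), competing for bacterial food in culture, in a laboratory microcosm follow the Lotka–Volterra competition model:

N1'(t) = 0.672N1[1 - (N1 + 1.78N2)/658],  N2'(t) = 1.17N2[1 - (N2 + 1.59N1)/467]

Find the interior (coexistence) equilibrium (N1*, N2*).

Setting both brackets to zero gives the nullclines N1 + 1.78N2 = 658 and 1.59N1 + N2 = 467.
Substituting N2 = 467 - 1.59N1 into the first: N1(1 - 1.78·1.59) = 658 - 1.78·467.
So N1* = -173/-1.83 = 94.7, and then N2* = 467 - 1.59·94.7 = 316.

N1* ≈ 94.7, N2* ≈ 316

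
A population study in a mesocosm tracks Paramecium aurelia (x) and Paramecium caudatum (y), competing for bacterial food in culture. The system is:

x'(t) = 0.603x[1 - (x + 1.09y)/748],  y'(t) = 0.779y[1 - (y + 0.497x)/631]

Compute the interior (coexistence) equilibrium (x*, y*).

x* ≈ 131, y* ≈ 566

Setting both brackets to zero gives the nullclines x + 1.09y = 748 and 0.497x + y = 631.
Substituting y = 631 - 0.497x into the first: x(1 - 1.09·0.497) = 748 - 1.09·631.
So x* = 60.2/0.458 = 131, and then y* = 631 - 0.497·131 = 566.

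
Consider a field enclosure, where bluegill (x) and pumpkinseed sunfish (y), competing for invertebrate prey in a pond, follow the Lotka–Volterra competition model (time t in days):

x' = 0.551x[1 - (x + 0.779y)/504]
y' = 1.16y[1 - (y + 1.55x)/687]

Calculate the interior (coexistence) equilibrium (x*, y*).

Setting both brackets to zero gives the nullclines x + 0.779y = 504 and 1.55x + y = 687.
Substituting y = 687 - 1.55x into the first: x(1 - 0.779·1.55) = 504 - 0.779·687.
So x* = -31.2/-0.207 = 150, and then y* = 687 - 1.55·150 = 454.

x* ≈ 150, y* ≈ 454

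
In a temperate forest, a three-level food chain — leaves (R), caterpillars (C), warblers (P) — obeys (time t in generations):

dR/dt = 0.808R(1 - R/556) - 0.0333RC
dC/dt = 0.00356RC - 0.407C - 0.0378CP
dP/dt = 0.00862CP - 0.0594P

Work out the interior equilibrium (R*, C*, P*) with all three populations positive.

From dP/dt = 0: 0.00862C* = 0.0594, so C* = 6.89.
From dR/dt = 0: 0.808(1 - R*/556) = 0.0333·6.89, giving R* = 556·(1 - 0.284) = 398.
From dC/dt = 0: 0.00356·398 - 0.407 = 0.0378P*, so P* = 1.01/0.0378 = 26.7.

R* ≈ 398, C* ≈ 6.89, P* ≈ 26.7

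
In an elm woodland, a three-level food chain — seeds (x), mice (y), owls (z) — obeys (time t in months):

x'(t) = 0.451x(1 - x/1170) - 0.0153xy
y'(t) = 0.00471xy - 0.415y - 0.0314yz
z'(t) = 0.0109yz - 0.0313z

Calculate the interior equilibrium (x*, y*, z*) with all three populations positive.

x* ≈ 1060, y* ≈ 2.87, z* ≈ 145

From dz/dt = 0: 0.0109y* = 0.0313, so y* = 2.87.
From dx/dt = 0: 0.451(1 - x*/1170) = 0.0153·2.87, giving x* = 1170·(1 - 0.0974) = 1060.
From dy/dt = 0: 0.00471·1060 - 0.415 = 0.0314z*, so z* = 4.56/0.0314 = 145.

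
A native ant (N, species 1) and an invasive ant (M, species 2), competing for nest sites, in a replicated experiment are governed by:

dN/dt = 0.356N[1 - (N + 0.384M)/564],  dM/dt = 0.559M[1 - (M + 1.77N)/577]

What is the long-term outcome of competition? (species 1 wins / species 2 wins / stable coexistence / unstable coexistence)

Compare the nullcline intercepts: K1/α12 = 564/0.384 = 1470 > K2 = 577; K2/α21 = 577/1.77 = 326 < K1 = 564.
Since the inequalities point opposite ways, species 1 can invade but species 2 cannot.

species 1 excludes species 2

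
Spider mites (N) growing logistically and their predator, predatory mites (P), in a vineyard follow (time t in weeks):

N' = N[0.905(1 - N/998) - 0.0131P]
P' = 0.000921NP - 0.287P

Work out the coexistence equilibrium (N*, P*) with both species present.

N* ≈ 312, P* ≈ 47.5

From dP/dt = 0 with P > 0: 0.000921N* = 0.287, so N* = 312.
Substitute into dN/dt = 0: 0.905(1 - 312/998) = 0.0131P*.
The bracket is 0.688, giving P* = 0.622/0.0131 = 47.5.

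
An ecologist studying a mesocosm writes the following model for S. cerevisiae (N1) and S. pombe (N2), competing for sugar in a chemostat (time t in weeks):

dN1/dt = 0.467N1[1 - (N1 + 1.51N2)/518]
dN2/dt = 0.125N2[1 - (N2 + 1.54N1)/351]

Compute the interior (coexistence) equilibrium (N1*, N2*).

N1* ≈ 9.06, N2* ≈ 337

Setting both brackets to zero gives the nullclines N1 + 1.51N2 = 518 and 1.54N1 + N2 = 351.
Substituting N2 = 351 - 1.54N1 into the first: N1(1 - 1.51·1.54) = 518 - 1.51·351.
So N1* = -12/-1.33 = 9.06, and then N2* = 351 - 1.54·9.06 = 337.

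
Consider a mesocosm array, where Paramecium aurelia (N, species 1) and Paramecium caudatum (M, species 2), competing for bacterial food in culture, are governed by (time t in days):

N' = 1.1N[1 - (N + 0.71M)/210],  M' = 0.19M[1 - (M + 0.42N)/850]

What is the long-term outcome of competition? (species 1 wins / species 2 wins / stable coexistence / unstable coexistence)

species 2 excludes species 1

Compare the nullcline intercepts: K1/α12 = 210/0.71 = 296 < K2 = 850; K2/α21 = 850/0.42 = 2020 > K1 = 210.
Since the inequalities point opposite ways, species 2 can invade but species 1 cannot.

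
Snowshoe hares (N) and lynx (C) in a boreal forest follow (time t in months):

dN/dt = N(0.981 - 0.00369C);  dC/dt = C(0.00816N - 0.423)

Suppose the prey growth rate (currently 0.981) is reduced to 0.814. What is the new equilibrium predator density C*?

At the interior fixed point, setting dN/dt = 0 with N > 0 fixes C* = (prey growth rate)/(NC coefficient) — independent of the other coefficients.
With the change, C* = 0.814/0.00369 = 221; it falls from 266.

C* ≈ 221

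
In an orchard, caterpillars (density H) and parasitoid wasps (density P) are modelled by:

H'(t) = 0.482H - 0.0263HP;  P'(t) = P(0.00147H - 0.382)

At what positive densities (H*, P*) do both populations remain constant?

H* ≈ 260, P* ≈ 18.3

Set dP/dt = 0 with P > 0: 0.00147H - 0.382 = 0, so H* = 0.382/0.00147 = 260.
Set dH/dt = 0 with H > 0: 0.482 - 0.0263P = 0, so P* = 0.482/0.0263 = 18.3.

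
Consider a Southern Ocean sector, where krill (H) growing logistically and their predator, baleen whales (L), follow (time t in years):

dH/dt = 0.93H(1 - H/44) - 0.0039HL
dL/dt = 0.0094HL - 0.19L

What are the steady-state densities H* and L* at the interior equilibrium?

From dL/dt = 0 with L > 0: 0.0094H* = 0.19, so H* = 20.2.
Substitute into dH/dt = 0: 0.93(1 - 20.2/44) = 0.0039L*.
The bracket is 0.541, giving L* = 0.503/0.0039 = 129.

H* ≈ 20.2, L* ≈ 129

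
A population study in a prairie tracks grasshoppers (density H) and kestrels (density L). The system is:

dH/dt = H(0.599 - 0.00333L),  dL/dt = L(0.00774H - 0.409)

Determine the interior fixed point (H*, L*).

Set dL/dt = 0 with L > 0: 0.00774H - 0.409 = 0, so H* = 0.409/0.00774 = 52.8.
Set dH/dt = 0 with H > 0: 0.599 - 0.00333L = 0, so L* = 0.599/0.00333 = 180.

H* ≈ 52.8, L* ≈ 180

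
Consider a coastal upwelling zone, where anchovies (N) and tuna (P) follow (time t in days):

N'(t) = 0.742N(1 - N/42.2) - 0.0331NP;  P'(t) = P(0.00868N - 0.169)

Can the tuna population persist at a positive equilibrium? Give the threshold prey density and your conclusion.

Threshold N = 19.5; K > 19.5, so yes, the predator persists.

The predator equation gives dP/dt > 0 only when N > 0.169/0.00868 = 19.5.
Without the predator, N → K = 42.2. Since 42.2 > 19.5, the predator can invade and persist.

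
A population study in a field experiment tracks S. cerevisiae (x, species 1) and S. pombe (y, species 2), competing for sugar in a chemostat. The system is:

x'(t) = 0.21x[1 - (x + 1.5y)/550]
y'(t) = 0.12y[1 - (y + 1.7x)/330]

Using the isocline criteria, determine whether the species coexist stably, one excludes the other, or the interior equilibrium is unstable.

Compare the nullcline intercepts: K1/α12 = 550/1.5 = 367 > K2 = 330; K2/α21 = 330/1.7 = 194 < K1 = 550.
Since the inequalities point opposite ways, species 1 can invade but species 2 cannot.

species 1 excludes species 2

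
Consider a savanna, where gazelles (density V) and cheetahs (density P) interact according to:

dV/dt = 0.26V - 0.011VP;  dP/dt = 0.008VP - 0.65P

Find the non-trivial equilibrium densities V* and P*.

V* ≈ 81.2, P* ≈ 23.6

Set dP/dt = 0 with P > 0: 0.008V - 0.65 = 0, so V* = 0.65/0.008 = 81.2.
Set dV/dt = 0 with V > 0: 0.26 - 0.011P = 0, so P* = 0.26/0.011 = 23.6.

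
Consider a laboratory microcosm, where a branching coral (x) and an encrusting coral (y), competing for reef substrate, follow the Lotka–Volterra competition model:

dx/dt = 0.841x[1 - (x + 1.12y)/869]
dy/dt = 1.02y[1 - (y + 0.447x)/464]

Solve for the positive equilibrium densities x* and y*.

x* ≈ 700, y* ≈ 151

Setting both brackets to zero gives the nullclines x + 1.12y = 869 and 0.447x + y = 464.
Substituting y = 464 - 0.447x into the first: x(1 - 1.12·0.447) = 869 - 1.12·464.
So x* = 349/0.499 = 700, and then y* = 464 - 0.447·700 = 151.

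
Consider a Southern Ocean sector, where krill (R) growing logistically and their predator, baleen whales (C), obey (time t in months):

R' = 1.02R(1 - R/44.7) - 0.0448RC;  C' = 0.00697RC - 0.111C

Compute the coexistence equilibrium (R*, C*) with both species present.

R* ≈ 15.9, C* ≈ 14.7

From dC/dt = 0 with C > 0: 0.00697R* = 0.111, so R* = 15.9.
Substitute into dR/dt = 0: 1.02(1 - 15.9/44.7) = 0.0448C*.
The bracket is 0.644, giving C* = 0.657/0.0448 = 14.7.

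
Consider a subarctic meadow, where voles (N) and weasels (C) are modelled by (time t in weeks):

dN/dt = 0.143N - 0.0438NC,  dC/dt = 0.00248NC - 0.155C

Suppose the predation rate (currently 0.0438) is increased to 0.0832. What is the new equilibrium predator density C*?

At the interior fixed point, setting dN/dt = 0 with N > 0 fixes C* = (prey growth rate)/(NC coefficient) — independent of the other coefficients.
With the change, C* = 0.143/0.0832 = 1.72; it falls from 3.26.

C* ≈ 1.72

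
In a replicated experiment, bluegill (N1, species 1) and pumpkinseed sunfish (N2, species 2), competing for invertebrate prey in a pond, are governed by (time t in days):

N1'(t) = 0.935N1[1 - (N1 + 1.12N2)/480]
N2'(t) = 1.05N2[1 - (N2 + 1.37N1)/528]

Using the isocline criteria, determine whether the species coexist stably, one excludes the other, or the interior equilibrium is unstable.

unstable coexistence (outcome depends on initial conditions)

Compare the nullcline intercepts: K1/α12 = 480/1.12 = 429 < K2 = 528; K2/α21 = 528/1.37 = 385 < K1 = 480.
Since both are reversed, neither can invade when rare; the interior point is a saddle.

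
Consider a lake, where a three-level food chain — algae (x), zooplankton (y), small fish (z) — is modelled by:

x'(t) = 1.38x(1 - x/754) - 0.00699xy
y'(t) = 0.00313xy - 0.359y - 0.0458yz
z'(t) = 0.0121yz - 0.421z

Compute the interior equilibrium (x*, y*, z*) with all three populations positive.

From dz/dt = 0: 0.0121y* = 0.421, so y* = 34.8.
From dx/dt = 0: 1.38(1 - x*/754) = 0.00699·34.8, giving x* = 754·(1 - 0.176) = 621.
From dy/dt = 0: 0.00313·621 - 0.359 = 0.0458z*, so z* = 1.59/0.0458 = 34.6.

x* ≈ 621, y* ≈ 34.8, z* ≈ 34.6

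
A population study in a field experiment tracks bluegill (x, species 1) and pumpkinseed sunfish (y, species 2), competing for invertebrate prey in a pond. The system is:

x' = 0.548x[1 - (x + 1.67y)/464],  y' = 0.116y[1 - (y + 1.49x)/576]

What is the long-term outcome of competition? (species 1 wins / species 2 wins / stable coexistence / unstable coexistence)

unstable coexistence (outcome depends on initial conditions)

Compare the nullcline intercepts: K1/α12 = 464/1.67 = 278 < K2 = 576; K2/α21 = 576/1.49 = 387 < K1 = 464.
Since both are reversed, neither can invade when rare; the interior point is a saddle.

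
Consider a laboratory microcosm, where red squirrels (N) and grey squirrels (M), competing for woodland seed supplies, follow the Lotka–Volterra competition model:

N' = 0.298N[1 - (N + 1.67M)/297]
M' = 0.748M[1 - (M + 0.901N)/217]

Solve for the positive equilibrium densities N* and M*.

N* ≈ 130, M* ≈ 100

Setting both brackets to zero gives the nullclines N + 1.67M = 297 and 0.901N + M = 217.
Substituting M = 217 - 0.901N into the first: N(1 - 1.67·0.901) = 297 - 1.67·217.
So N* = -65.4/-0.505 = 130, and then M* = 217 - 0.901·130 = 100.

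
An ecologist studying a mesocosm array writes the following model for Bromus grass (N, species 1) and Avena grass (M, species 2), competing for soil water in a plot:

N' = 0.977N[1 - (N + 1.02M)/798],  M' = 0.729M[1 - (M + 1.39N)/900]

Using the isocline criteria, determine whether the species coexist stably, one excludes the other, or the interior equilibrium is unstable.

unstable coexistence (outcome depends on initial conditions)

Compare the nullcline intercepts: K1/α12 = 798/1.02 = 782 < K2 = 900; K2/α21 = 900/1.39 = 647 < K1 = 798.
Since both are reversed, neither can invade when rare; the interior point is a saddle.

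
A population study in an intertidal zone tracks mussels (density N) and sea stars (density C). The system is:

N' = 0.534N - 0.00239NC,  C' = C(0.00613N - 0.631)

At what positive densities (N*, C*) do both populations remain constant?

Set dC/dt = 0 with C > 0: 0.00613N - 0.631 = 0, so N* = 0.631/0.00613 = 103.
Set dN/dt = 0 with N > 0: 0.534 - 0.00239C = 0, so C* = 0.534/0.00239 = 223.

N* ≈ 103, C* ≈ 223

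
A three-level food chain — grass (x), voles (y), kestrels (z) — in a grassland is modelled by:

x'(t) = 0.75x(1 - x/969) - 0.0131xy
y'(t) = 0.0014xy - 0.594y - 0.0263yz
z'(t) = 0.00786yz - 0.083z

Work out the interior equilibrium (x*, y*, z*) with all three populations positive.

x* ≈ 790, y* ≈ 10.6, z* ≈ 19.5

From dz/dt = 0: 0.00786y* = 0.083, so y* = 10.6.
From dx/dt = 0: 0.75(1 - x*/969) = 0.0131·10.6, giving x* = 969·(1 - 0.184) = 790.
From dy/dt = 0: 0.0014·790 - 0.594 = 0.0263z*, so z* = 0.512/0.0263 = 19.5.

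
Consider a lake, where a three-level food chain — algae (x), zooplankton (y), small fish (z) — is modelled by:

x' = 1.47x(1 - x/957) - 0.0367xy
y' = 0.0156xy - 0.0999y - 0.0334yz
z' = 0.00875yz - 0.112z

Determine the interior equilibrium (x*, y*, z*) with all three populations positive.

x* ≈ 651, y* ≈ 12.8, z* ≈ 301

From dz/dt = 0: 0.00875y* = 0.112, so y* = 12.8.
From dx/dt = 0: 1.47(1 - x*/957) = 0.0367·12.8, giving x* = 957·(1 - 0.32) = 651.
From dy/dt = 0: 0.0156·651 - 0.0999 = 0.0334z*, so z* = 10.1/0.0334 = 301.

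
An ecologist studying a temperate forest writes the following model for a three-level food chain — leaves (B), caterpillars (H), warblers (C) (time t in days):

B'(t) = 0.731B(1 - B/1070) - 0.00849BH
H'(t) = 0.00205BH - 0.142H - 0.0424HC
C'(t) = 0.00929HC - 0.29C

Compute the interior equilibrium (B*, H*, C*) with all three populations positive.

From dC/dt = 0: 0.00929H* = 0.29, so H* = 31.2.
From dB/dt = 0: 0.731(1 - B*/1070) = 0.00849·31.2, giving B* = 1070·(1 - 0.363) = 682.
From dH/dt = 0: 0.00205·682 - 0.142 = 0.0424C*, so C* = 1.26/0.0424 = 29.6.

B* ≈ 682, H* ≈ 31.2, C* ≈ 29.6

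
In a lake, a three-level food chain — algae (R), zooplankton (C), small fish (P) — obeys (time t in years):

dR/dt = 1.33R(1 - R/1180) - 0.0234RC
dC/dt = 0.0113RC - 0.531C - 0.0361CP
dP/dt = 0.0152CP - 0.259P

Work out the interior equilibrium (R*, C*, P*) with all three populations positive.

R* ≈ 826, C* ≈ 17, P* ≈ 244

From dP/dt = 0: 0.0152C* = 0.259, so C* = 17.
From dR/dt = 0: 1.33(1 - R*/1180) = 0.0234·17, giving R* = 1180·(1 - 0.3) = 826.
From dC/dt = 0: 0.0113·826 - 0.531 = 0.0361P*, so P* = 8.81/0.0361 = 244.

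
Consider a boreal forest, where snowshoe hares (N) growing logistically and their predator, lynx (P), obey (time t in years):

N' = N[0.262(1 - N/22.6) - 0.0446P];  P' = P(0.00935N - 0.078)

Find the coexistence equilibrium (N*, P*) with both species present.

N* ≈ 8.34, P* ≈ 3.71

From dP/dt = 0 with P > 0: 0.00935N* = 0.078, so N* = 8.34.
Substitute into dN/dt = 0: 0.262(1 - 8.34/22.6) = 0.0446P*.
The bracket is 0.631, giving P* = 0.165/0.0446 = 3.71.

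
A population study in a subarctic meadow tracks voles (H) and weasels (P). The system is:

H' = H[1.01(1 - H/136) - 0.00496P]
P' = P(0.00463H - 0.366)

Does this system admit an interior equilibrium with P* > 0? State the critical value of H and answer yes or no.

Threshold H = 79; K > 79, so yes, the predator persists.

The predator equation gives dP/dt > 0 only when H > 0.366/0.00463 = 79.
Without the predator, H → K = 136. Since 136 > 79, the predator can invade and persist.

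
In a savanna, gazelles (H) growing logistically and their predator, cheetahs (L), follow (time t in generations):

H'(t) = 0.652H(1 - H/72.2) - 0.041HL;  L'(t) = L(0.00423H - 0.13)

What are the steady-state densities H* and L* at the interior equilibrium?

From dL/dt = 0 with L > 0: 0.00423H* = 0.13, so H* = 30.7.
Substitute into dH/dt = 0: 0.652(1 - 30.7/72.2) = 0.041L*.
The bracket is 0.574, giving L* = 0.374/0.041 = 9.13.

H* ≈ 30.7, L* ≈ 9.13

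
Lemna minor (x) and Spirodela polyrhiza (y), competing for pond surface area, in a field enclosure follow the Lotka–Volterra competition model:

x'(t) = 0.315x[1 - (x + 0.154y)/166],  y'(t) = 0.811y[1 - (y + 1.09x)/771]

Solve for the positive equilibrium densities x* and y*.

x* ≈ 56.8, y* ≈ 709

Setting both brackets to zero gives the nullclines x + 0.154y = 166 and 1.09x + y = 771.
Substituting y = 771 - 1.09x into the first: x(1 - 0.154·1.09) = 166 - 0.154·771.
So x* = 47.3/0.832 = 56.8, and then y* = 771 - 1.09·56.8 = 709.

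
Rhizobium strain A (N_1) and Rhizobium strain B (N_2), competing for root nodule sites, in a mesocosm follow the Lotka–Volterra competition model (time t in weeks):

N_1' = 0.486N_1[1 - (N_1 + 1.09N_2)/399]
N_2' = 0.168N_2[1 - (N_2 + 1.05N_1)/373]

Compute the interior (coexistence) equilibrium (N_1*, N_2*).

N_1* ≈ 52.4, N_2* ≈ 318

Setting both brackets to zero gives the nullclines N_1 + 1.09N_2 = 399 and 1.05N_1 + N_2 = 373.
Substituting N_2 = 373 - 1.05N_1 into the first: N_1(1 - 1.09·1.05) = 399 - 1.09·373.
So N_1* = -7.57/-0.145 = 52.4, and then N_2* = 373 - 1.05·52.4 = 318.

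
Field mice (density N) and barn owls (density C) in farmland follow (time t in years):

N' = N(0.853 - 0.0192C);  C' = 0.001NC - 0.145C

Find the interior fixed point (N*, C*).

Set dC/dt = 0 with C > 0: 0.001N - 0.145 = 0, so N* = 0.145/0.001 = 145.
Set dN/dt = 0 with N > 0: 0.853 - 0.0192C = 0, so C* = 0.853/0.0192 = 44.4.

N* ≈ 145, C* ≈ 44.4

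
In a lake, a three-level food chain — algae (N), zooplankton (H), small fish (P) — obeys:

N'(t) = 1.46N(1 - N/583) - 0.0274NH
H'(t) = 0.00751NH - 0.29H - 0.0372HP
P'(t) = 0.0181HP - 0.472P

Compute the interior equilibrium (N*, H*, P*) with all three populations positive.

N* ≈ 298, H* ≈ 26.1, P* ≈ 52.3

From dP/dt = 0: 0.0181H* = 0.472, so H* = 26.1.
From dN/dt = 0: 1.46(1 - N*/583) = 0.0274·26.1, giving N* = 583·(1 - 0.489) = 298.
From dH/dt = 0: 0.00751·298 - 0.29 = 0.0372P*, so P* = 1.95/0.0372 = 52.3.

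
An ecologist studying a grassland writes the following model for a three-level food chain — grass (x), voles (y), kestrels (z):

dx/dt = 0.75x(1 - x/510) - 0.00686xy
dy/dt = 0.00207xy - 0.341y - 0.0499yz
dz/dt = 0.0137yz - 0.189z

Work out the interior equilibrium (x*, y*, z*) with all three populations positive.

From dz/dt = 0: 0.0137y* = 0.189, so y* = 13.8.
From dx/dt = 0: 0.75(1 - x*/510) = 0.00686·13.8, giving x* = 510·(1 - 0.126) = 446.
From dy/dt = 0: 0.00207·446 - 0.341 = 0.0499z*, so z* = 0.581/0.0499 = 11.7.

x* ≈ 446, y* ≈ 13.8, z* ≈ 11.7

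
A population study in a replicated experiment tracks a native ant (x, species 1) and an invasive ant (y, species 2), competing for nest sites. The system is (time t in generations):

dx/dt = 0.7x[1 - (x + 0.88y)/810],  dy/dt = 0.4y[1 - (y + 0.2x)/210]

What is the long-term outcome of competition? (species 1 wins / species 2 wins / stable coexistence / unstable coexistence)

Compare the nullcline intercepts: K1/α12 = 810/0.88 = 920 > K2 = 210; K2/α21 = 210/0.2 = 1050 > K1 = 810.
Since both inequalities hold, each species can invade when rare, so the interior equilibrium is stable.

stable coexistence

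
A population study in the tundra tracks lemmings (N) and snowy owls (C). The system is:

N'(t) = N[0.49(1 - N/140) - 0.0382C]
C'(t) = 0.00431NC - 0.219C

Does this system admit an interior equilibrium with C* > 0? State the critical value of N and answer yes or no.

The predator equation gives dC/dt > 0 only when N > 0.219/0.00431 = 50.8.
Without the predator, N → K = 140. Since 140 > 50.8, the predator can invade and persist.

Threshold N = 50.8; K > 50.8, so yes, the predator persists.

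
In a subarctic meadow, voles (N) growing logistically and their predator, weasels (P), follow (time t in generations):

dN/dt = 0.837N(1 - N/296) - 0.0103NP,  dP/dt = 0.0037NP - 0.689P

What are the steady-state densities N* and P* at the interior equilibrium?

From dP/dt = 0 with P > 0: 0.0037N* = 0.689, so N* = 186.
Substitute into dN/dt = 0: 0.837(1 - 186/296) = 0.0103P*.
The bracket is 0.371, giving P* = 0.31/0.0103 = 30.1.

N* ≈ 186, P* ≈ 30.1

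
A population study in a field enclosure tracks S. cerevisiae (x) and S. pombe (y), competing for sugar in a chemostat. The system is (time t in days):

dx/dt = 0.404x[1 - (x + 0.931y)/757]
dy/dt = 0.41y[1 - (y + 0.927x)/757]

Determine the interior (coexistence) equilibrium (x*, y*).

Setting both brackets to zero gives the nullclines x + 0.931y = 757 and 0.927x + y = 757.
Substituting y = 757 - 0.927x into the first: x(1 - 0.931·0.927) = 757 - 0.931·757.
So x* = 52.2/0.137 = 381, and then y* = 757 - 0.927·381 = 403.

x* ≈ 381, y* ≈ 403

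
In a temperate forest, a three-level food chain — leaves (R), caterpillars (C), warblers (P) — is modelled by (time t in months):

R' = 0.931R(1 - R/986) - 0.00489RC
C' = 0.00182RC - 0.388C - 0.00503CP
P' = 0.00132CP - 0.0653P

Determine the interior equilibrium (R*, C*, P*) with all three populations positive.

From dP/dt = 0: 0.00132C* = 0.0653, so C* = 49.5.
From dR/dt = 0: 0.931(1 - R*/986) = 0.00489·49.5, giving R* = 986·(1 - 0.26) = 730.
From dC/dt = 0: 0.00182·730 - 0.388 = 0.00503P*, so P* = 0.94/0.00503 = 187.

R* ≈ 730, C* ≈ 49.5, P* ≈ 187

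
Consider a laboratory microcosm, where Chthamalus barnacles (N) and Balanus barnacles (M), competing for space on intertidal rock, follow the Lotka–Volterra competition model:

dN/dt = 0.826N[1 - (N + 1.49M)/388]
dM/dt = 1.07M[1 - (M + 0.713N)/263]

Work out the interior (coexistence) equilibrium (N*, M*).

N* ≈ 62, M* ≈ 219

Setting both brackets to zero gives the nullclines N + 1.49M = 388 and 0.713N + M = 263.
Substituting M = 263 - 0.713N into the first: N(1 - 1.49·0.713) = 388 - 1.49·263.
So N* = -3.87/-0.0624 = 62, and then M* = 263 - 0.713·62 = 219.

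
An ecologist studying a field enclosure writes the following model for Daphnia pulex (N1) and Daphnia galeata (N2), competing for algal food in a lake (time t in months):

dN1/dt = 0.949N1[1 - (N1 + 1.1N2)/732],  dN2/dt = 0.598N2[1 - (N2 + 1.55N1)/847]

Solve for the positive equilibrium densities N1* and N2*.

N1* ≈ 283, N2* ≈ 408

Setting both brackets to zero gives the nullclines N1 + 1.1N2 = 732 and 1.55N1 + N2 = 847.
Substituting N2 = 847 - 1.55N1 into the first: N1(1 - 1.1·1.55) = 732 - 1.1·847.
So N1* = -200/-0.705 = 283, and then N2* = 847 - 1.55·283 = 408.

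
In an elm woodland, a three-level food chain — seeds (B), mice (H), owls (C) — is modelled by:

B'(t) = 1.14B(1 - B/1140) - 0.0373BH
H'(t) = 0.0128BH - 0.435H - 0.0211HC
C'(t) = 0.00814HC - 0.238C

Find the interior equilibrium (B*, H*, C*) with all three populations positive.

From dC/dt = 0: 0.00814H* = 0.238, so H* = 29.2.
From dB/dt = 0: 1.14(1 - B*/1140) = 0.0373·29.2, giving B* = 1140·(1 - 0.957) = 49.4.
From dH/dt = 0: 0.0128·49.4 - 0.435 = 0.0211C*, so C* = 0.197/0.0211 = 9.36.

B* ≈ 49.4, H* ≈ 29.2, C* ≈ 9.36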